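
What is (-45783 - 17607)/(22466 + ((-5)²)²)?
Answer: -21130/7697 ≈ -2.7452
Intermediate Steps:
(-45783 - 17607)/(22466 + ((-5)²)²) = -63390/(22466 + 25²) = -63390/(22466 + 625) = -63390/23091 = -63390*1/23091 = -21130/7697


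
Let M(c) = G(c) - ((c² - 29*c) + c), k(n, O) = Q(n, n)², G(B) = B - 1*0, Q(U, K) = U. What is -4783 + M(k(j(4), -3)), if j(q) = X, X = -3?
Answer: -4603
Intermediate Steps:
G(B) = B (G(B) = B + 0 = B)
j(q) = -3
k(n, O) = n²
M(c) = -c² + 29*c (M(c) = c - ((c² - 29*c) + c) = c - (c² - 28*c) = c + (-c² + 28*c) = -c² + 29*c)
-4783 + M(k(j(4), -3)) = -4783 + (-3)²*(29 - 1*(-3)²) = -4783 + 9*(29 - 1*9) = -4783 + 9*(29 - 9) = -4783 + 9*20 = -4783 + 180 = -4603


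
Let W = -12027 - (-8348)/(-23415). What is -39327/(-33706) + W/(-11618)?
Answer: 5047660322027/2292306887955 ≈ 2.2020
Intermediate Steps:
W = -281620553/23415 (W = -12027 - (-8348)*(-1)/23415 = -12027 - 1*8348/23415 = -12027 - 8348/23415 = -281620553/23415 ≈ -12027.)
-39327/(-33706) + W/(-11618) = -39327/(-33706) - 281620553/23415/(-11618) = -39327*(-1/33706) - 281620553/23415*(-1/11618) = 39327/33706 + 281620553/272035470 = 5047660322027/2292306887955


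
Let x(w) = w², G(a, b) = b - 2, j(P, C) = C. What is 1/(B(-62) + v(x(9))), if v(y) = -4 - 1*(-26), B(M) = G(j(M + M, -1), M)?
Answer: -1/42 ≈ -0.023810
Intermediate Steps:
G(a, b) = -2 + b
B(M) = -2 + M
v(y) = 22 (v(y) = -4 + 26 = 22)
1/(B(-62) + v(x(9))) = 1/((-2 - 62) + 22) = 1/(-64 + 22) = 1/(-42) = -1/42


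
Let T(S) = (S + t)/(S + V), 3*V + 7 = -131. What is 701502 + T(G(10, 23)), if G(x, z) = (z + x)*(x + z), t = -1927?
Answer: 731665748/1043 ≈ 7.0150e+5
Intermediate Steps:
G(x, z) = (x + z)² (G(x, z) = (x + z)*(x + z) = (x + z)²)
V = -46 (V = -7/3 + (⅓)*(-131) = -7/3 - 131/3 = -46)
T(S) = (-1927 + S)/(-46 + S) (T(S) = (S - 1927)/(S - 46) = (-1927 + S)/(-46 + S))
701502 + T(G(10, 23)) = 701502 + (-1927 + (10 + 23)²)/(-46 + (10 + 23)²) = 701502 + (-1927 + 33²)/(-46 + 33²) = 701502 + (-1927 + 1089)/(-46 + 1089) = 701502 - 838/1043 = 731665748/1043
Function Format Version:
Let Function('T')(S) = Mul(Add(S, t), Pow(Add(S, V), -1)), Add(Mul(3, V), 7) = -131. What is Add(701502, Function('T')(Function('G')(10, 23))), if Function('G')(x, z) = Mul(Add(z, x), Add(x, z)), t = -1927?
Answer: Rational(731665748, 1043) ≈ 7.0150e+5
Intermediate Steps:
Function('G')(x, z) = Pow(Add(x, z), 2) (Function('G')(x, z) = Mul(Add(x, z), Add(x, z)) = Pow(Add(x, z), 2))
V = -46 (V = Add(Rational(-7, 3), Mul(Rational(1, 3), -131)) = Add(Rational(-7, 3), Rational(-131, 3)) = -46)
Function('T')(S) = Mul(Pow(Add(-46, S), -1), Add(-1927, S)) (Function('T')(S) = Mul(Add(S, -1927), Pow(Add(S, -46), -1)) = Mul(Add(-1927, S), Pow(Add(-46, S), -1)) = Mul(Pow(Add(-46, S), -1), Add(-1927, S)))
Add(701502, Function('T')(Function('G')(10, 23))) = Add(701502, Mul(Pow(Add(-46, Pow(Add(10, 23), 2)), -1), Add(-1927, Pow(Add(10, 23), 2)))) = Add(701502, Mul(Pow(Add(-46, Pow(33, 2)), -1), Add(-1927, Pow(33, 2)))) = Add(701502, Mul(Pow(Add(-46, 1089), -1), Add(-1927, 1089))) = Add(701502, Mul(Pow(1043, -1), -838)) = Add(701502, Mul(Rational(1, 1043), -838)) = Add(701502, Rational(-838, 1043)) = Rational(731665748, 1043)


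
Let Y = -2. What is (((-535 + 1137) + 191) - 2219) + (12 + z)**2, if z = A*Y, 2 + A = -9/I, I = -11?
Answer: -147582/121 ≈ -1219.7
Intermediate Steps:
A = -13/11 (A = -2 - 9/(-11) = -2 - 9*(-1/11) = -2 + 9/11 = -13/11 ≈ -1.1818)
z = 26/11 (z = -13/11*(-2) = 26/11 ≈ 2.3636)
(((-535 + 1137) + 191) - 2219) + (12 + z)**2 = (((-535 + 1137) + 191) - 2219) + (12 + 26/11)**2 = ((602 + 191) - 2219) + (158/11)**2 = (793 - 2219) + 24964/121 = -1426 + 24964/121 = -147582/121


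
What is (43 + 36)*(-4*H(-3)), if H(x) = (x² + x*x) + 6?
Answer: -7584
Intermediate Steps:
H(x) = 6 + 2*x² (H(x) = (x² + x²) + 6 = 2*x² + 6 = 6 + 2*x²)
(43 + 36)*(-4*H(-3)) = (43 + 36)*(-4*(6 + 2*(-3)²)) = 79*(-4*(6 + 2*9)) = 79*(-4*(6 + 18)) = 79*(-4*24) = 79*(-96) = -7584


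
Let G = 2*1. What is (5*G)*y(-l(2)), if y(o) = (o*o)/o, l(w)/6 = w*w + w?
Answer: -360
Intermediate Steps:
l(w) = 6*w + 6*w² (l(w) = 6*(w*w + w) = 6*(w² + w) = 6*(w + w²) = 6*w + 6*w²)
G = 2
y(o) = o (y(o) = o²/o = o)
(5*G)*y(-l(2)) = (5*2)*(-6*2*(1 + 2)) = 10*(-6*2*3) = 10*(-1*36) = 10*(-36) = -360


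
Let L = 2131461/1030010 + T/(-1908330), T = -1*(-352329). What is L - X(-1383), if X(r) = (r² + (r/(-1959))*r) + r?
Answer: -40866245097132476083/21392268934915 ≈ -1.9103e+6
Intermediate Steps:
T = 352329
L = 61743809614/32759983055 (L = 2131461/1030010 + 352329/(-1908330) = 2131461*(1/1030010) + 352329*(-1/1908330) = 2131461/1030010 - 117443/636110 = 61743809614/32759983055 ≈ 1.8847)
X(r) = r + 1958*r²/1959 (X(r) = (r² + (r*(-1/1959))*r) + r = (r² + (-r/1959)*r) + r = (r² - r²/1959) + r = 1958*r²/1959 + r = r + 1958*r²/1959)
L - X(-1383) = 61743809614/32759983055 - (-1383)*(1959 + 1958*(-1383))/1959 = 61743809614/32759983055 - (-1383)*(1959 - 2707914)/1959 = 61743809614/32759983055 - (-1383)*(-2705955)/1959 = 61743809614/32759983055 - 1*1247445255/653 = 61743809614/32759983055 - 1247445255/653 = -40866245097132476083/21392268934915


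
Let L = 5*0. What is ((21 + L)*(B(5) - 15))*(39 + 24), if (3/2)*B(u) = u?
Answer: -15435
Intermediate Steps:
B(u) = 2*u/3
L = 0
((21 + L)*(B(5) - 15))*(39 + 24) = ((21 + 0)*((⅔)*5 - 15))*(39 + 24) = (21*(10/3 - 15))*63 = (21*(-35/3))*63 = -245*63 = -15435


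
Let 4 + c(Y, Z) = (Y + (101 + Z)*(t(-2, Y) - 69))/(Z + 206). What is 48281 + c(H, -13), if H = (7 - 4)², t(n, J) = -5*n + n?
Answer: 9312102/193 ≈ 48249.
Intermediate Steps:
t(n, J) = -4*n
H = 9 (H = 3² = 9)
c(Y, Z) = -4 + (-6161 + Y - 61*Z)/(206 + Z) (c(Y, Z) = -4 + (Y + (101 + Z)*(-4*(-2) - 69))/(Z + 206) = -4 + (Y + (101 + Z)*(8 - 69))/(206 + Z) = -4 + (Y + (101 + Z)*(-61))/(206 + Z) = -4 + (Y + (-6161 - 61*Z))/(206 + Z) = -4 + (-6161 + Y - 61*Z)/(206 + Z))
48281 + c(H, -13) = 48281 + (-6985 + 9 - 65*(-13))/(206 - 13) = 48281 + (-6985 + 9 + 845)/193 = 48281 + (1/193)*(-6131) = 48281 - 6131/193 = 9312102/193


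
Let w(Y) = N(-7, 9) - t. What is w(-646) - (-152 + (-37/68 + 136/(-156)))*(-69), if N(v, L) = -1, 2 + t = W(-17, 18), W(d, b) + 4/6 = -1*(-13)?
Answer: -28103327/2652 ≈ -10597.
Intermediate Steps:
W(d, b) = 37/3 (W(d, b) = -2/3 - 1*(-13) = -2/3 + 13 = 37/3)
t = 31/3 (t = -2 + 37/3 = 31/3 ≈ 10.333)
w(Y) = -34/3 (w(Y) = -1 - 1*31/3 = -1 - 31/3 = -34/3)
w(-646) - (-152 + (-37/68 + 136/(-156)))*(-69) = -34/3 - (-152 + (-37/68 + 136/(-156)))*(-69) = -34/3 - (-152 + (-37*1/68 + 136*(-1/156)))*(-69) = -34/3 - (-152 + (-37/68 - 34/39))*(-69) = -34/3 - (-152 - 3755/2652)*(-69) = -34/3 - (-406859)*(-69)/2652 = -34/3 - 1*9357757/884 = -34/3 - 9357757/884 = -28103327/2652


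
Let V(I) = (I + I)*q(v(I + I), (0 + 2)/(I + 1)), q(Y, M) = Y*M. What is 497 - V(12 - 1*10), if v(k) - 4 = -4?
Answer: 497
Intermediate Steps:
v(k) = 0 (v(k) = 4 - 4 = 0)
q(Y, M) = M*Y
V(I) = 0 (V(I) = (I + I)*(((0 + 2)/(I + 1))*0) = (2*I)*((2/(1 + I))*0) = (2*I)*0 = 0)
497 - V(12 - 1*10) = 497 - 1*0 = 497 + 0 = 497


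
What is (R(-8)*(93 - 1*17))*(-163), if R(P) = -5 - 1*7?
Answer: 148656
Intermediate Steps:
R(P) = -12 (R(P) = -5 - 7 = -12)
(R(-8)*(93 - 1*17))*(-163) = -12*(93 - 1*17)*(-163) = -12*(93 - 17)*(-163) = -12*76*(-163) = -912*(-163) = 148656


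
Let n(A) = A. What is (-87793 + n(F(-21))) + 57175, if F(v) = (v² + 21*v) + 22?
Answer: -30596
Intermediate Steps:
F(v) = 22 + v² + 21*v
(-87793 + n(F(-21))) + 57175 = (-87793 + (22 + (-21)² + 21*(-21))) + 57175 = (-87793 + (22 + 441 - 441)) + 57175 = (-87793 + 22) + 57175 = -87771 + 57175 = -30596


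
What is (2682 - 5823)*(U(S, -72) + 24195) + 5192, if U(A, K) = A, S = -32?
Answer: -75890791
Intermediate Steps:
(2682 - 5823)*(U(S, -72) + 24195) + 5192 = (2682 - 5823)*(-32 + 24195) + 5192 = -3141*24163 + 5192 = -75895983 + 5192 = -75890791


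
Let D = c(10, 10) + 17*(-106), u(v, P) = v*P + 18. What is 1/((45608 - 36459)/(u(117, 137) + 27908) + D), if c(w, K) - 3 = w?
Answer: -43955/78626346 ≈ -0.00055904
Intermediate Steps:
u(v, P) = 18 + P*v (u(v, P) = P*v + 18 = 18 + P*v)
c(w, K) = 3 + w
D = -1789 (D = (3 + 10) + 17*(-106) = 13 - 1802 = -1789)
1/((45608 - 36459)/(u(117, 137) + 27908) + D) = 1/((45608 - 36459)/((18 + 137*117) + 27908) - 1789) = 1/(9149/((18 + 16029) + 27908) - 1789) = 1/(9149/(16047 + 27908) - 1789) = 1/(9149/43955 - 1789) = 1/(-78626346/43955) = -43955/78626346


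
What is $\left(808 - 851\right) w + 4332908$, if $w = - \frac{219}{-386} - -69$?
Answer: $\frac{1671347809}{386} \approx 4.3299 \cdot 10^{6}$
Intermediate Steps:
$w = \frac{26853}{386}$ ($w = \left(-219\right) \left(- \frac{1}{386}\right) + 69 = \frac{219}{386} + 69 = \frac{26853}{386} \approx 69.567$)
$\left(808 - 851\right) w + 4332908 = \left(808 - 851\right) \frac{26853}{386} + 4332908 = \left(-43\right) \frac{26853}{386} + 4332908 = - \frac{1154679}{386} + 4332908 = \frac{1671347809}{386}$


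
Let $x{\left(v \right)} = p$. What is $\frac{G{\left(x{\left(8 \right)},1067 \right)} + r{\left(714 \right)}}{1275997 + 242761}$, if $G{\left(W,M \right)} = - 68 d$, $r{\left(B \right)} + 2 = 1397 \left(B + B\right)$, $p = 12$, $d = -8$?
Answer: $\frac{997729}{759379} \approx 1.3139$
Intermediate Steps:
$x{\left(v \right)} = 12$
$r{\left(B \right)} = -2 + 2794 B$ ($r{\left(B \right)} = -2 + 1397 \left(B + B\right) = -2 + 1397 \cdot 2 B = -2 + 2794 B$)
$G{\left(W,M \right)} = 544$ ($G{\left(W,M \right)} = \left(-68\right) \left(-8\right) = 544$)
$\frac{G{\left(x{\left(8 \right)},1067 \right)} + r{\left(714 \right)}}{1275997 + 242761} = \frac{544 + \left(-2 + 2794 \cdot 714\right)}{1275997 + 242761} = \frac{544 + \left(-2 + 1994916\right)}{1518758} = \left(544 + 1994914\right) \frac{1}{1518758} = 1995458 \cdot \frac{1}{1518758} = \frac{997729}{759379}$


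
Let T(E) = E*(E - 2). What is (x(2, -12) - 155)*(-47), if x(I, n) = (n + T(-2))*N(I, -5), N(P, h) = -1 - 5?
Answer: 6157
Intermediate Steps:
N(P, h) = -6
T(E) = E*(-2 + E)
x(I, n) = -48 - 6*n (x(I, n) = (n - 2*(-2 - 2))*(-6) = (n - 2*(-4))*(-6) = (n + 8)*(-6) = (8 + n)*(-6) = -48 - 6*n)
(x(2, -12) - 155)*(-47) = ((-48 - 6*(-12)) - 155)*(-47) = ((-48 + 72) - 155)*(-47) = (24 - 155)*(-47) = -131*(-47) = 6157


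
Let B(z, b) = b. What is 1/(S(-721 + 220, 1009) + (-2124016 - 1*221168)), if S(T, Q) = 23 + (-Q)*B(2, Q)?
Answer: -1/3363242 ≈ -2.9733e-7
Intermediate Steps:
S(T, Q) = 23 - Q**2 (S(T, Q) = 23 + (-Q)*Q = 23 - Q**2)
1/(S(-721 + 220, 1009) + (-2124016 - 1*221168)) = 1/((23 - 1*1009**2) + (-2124016 - 1*221168)) = 1/((23 - 1*1018081) + (-2124016 - 221168)) = 1/((23 - 1018081) - 2345184) = 1/(-1018058 - 2345184) = 1/(-3363242) = -1/3363242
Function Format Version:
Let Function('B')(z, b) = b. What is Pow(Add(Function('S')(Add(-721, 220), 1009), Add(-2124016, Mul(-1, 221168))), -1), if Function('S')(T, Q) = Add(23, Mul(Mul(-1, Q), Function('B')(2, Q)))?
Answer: Rational(-1, 3363242) ≈ -2.9733e-7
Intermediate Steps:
Function('S')(T, Q) = Add(23, Mul(-1, Pow(Q, 2))) (Function('S')(T, Q) = Add(23, Mul(Mul(-1, Q), Q)) = Add(23, Mul(-1, Pow(Q, 2))))
Pow(Add(Function('S')(Add(-721, 220), 1009), Add(-2124016, Mul(-1, 221168))), -1) = Pow(Add(Add(23, Mul(-1, Pow(1009, 2))), Add(-2124016, Mul(-1, 221168))), -1) = Pow(Add(Add(23, Mul(-1, 1018081)), Add(-2124016, -221168)), -1) = Pow(Add(Add(23, -1018081), -2345184), -1) = Pow(Add(-1018058, -2345184), -1) = Pow(-3363242, -1) = Rational(-1, 3363242)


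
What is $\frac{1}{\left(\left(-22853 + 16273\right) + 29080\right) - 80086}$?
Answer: $- \frac{1}{57586} \approx -1.7365 \cdot 10^{-5}$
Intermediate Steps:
$\frac{1}{\left(\left(-22853 + 16273\right) + 29080\right) - 80086} = \frac{1}{\left(-6580 + 29080\right) - 80086} = \frac{1}{22500 - 80086} = \frac{1}{-57586} = - \frac{1}{57586}$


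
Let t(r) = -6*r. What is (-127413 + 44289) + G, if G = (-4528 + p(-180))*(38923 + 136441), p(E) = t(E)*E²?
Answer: 6135542956684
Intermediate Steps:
p(E) = -6*E³ (p(E) = (-6*E)*E² = -6*E³)
G = 6135543039808 (G = (-4528 - 6*(-180)³)*(38923 + 136441) = (-4528 - 6*(-5832000))*175364 = (-4528 + 34992000)*175364 = 34987472*175364 = 6135543039808)
(-127413 + 44289) + G = (-127413 + 44289) + 6135543039808 = -83124 + 6135543039808 = 6135542956684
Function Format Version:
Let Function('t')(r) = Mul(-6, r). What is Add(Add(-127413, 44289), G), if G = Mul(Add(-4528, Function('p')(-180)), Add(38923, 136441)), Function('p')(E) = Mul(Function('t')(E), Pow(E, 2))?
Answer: 6135542956684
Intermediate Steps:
Function('p')(E) = Mul(-6, Pow(E, 3)) (Function('p')(E) = Mul(Mul(-6, E), Pow(E, 2)) = Mul(-6, Pow(E, 3)))
G = 6135543039808 (G = Mul(Add(-4528, Mul(-6, Pow(-180, 3))), Add(38923, 136441)) = Mul(Add(-4528, Mul(-6, -5832000)), 175364) = Mul(Add(-4528, 34992000), 175364) = Mul(34987472, 175364) = 6135543039808)
Add(Add(-127413, 44289), G) = Add(Add(-127413, 44289), 6135543039808) = Add(-83124, 6135543039808) = 6135542956684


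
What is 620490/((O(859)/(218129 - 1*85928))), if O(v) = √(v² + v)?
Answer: 190766043*√184685/859 ≈ 9.5439e+7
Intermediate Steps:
O(v) = √(v + v²)
620490/((O(859)/(218129 - 1*85928))) = 620490/((√(859*(1 + 859))/(218129 - 1*85928))) = 620490/((√(859*860)/(218129 - 85928))) = 620490/((√738740/132201)) = 620490/(((2*√184685)*(1/132201))) = 620490/((2*√184685/132201)) = 620490*(132201*√184685/369370) = 190766043*√184685/859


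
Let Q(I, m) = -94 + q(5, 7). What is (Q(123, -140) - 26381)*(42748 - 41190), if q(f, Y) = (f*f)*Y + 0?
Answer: -40975400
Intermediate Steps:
q(f, Y) = Y*f² (q(f, Y) = f²*Y + 0 = Y*f² + 0 = Y*f²)
Q(I, m) = 81 (Q(I, m) = -94 + 7*5² = -94 + 7*25 = -94 + 175 = 81)
(Q(123, -140) - 26381)*(42748 - 41190) = (81 - 26381)*(42748 - 41190) = -26300*1558 = -40975400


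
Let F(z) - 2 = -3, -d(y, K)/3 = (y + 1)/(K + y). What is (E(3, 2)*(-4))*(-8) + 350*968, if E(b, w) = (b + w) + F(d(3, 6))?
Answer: 338928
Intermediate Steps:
d(y, K) = -3*(1 + y)/(K + y) (d(y, K) = -3*(y + 1)/(K + y) = -3*(1 + y)/(K + y))
F(z) = -1 (F(z) = 2 - 3 = -1)
E(b, w) = -1 + b + w (E(b, w) = (b + w) - 1 = -1 + b + w)
(E(3, 2)*(-4))*(-8) + 350*968 = ((-1 + 3 + 2)*(-4))*(-8) + 350*968 = (4*(-4))*(-8) + 338800 = -16*(-8) + 338800 = 128 + 338800 = 338928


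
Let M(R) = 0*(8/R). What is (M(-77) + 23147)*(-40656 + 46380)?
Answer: 132493428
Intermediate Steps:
M(R) = 0
(M(-77) + 23147)*(-40656 + 46380) = (0 + 23147)*(-40656 + 46380) = 23147*5724 = 132493428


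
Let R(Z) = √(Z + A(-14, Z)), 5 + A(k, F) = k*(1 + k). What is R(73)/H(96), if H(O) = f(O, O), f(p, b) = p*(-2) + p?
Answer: -5*√10/96 ≈ -0.16470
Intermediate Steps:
A(k, F) = -5 + k*(1 + k)
R(Z) = √(177 + Z) (R(Z) = √(Z + (-5 - 14 + (-14)²)) = √(Z + (-5 - 14 + 196)) = √(Z + 177) = √(177 + Z))
f(p, b) = -p (f(p, b) = -2*p + p = -p)
H(O) = -O
R(73)/H(96) = √(177 + 73)/((-1*96)) = √250/(-96) = (5*√10)*(-1/96) = -5*√10/96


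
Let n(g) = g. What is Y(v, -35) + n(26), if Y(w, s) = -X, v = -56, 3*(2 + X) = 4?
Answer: 80/3 ≈ 26.667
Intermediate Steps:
X = -2/3 (X = -2 + (1/3)*4 = -2 + 4/3 = -2/3 ≈ -0.66667)
Y(w, s) = 2/3 (Y(w, s) = -1*(-2/3) = 2/3)
Y(v, -35) + n(26) = 2/3 + 26 = 80/3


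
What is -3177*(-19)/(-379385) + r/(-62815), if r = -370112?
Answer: 5464929571/953242751 ≈ 5.7330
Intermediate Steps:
-3177*(-19)/(-379385) + r/(-62815) = -3177*(-19)/(-379385) - 370112/(-62815) = 60363*(-1/379385) - 370112*(-1/62815) = -60363/379385 + 370112/62815 = 5464929571/953242751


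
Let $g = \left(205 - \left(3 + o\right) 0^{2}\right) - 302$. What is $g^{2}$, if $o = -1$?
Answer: $9409$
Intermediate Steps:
$g = -97$ ($g = \left(205 - \left(3 - 1\right) 0^{2}\right) - 302 = \left(205 - 2 \cdot 0\right) - 302 = \left(205 - 0\right) - 302 = \left(205 + 0\right) - 302 = 205 - 302 = -97$)
$g^{2} = \left(-97\right)^{2} = 9409$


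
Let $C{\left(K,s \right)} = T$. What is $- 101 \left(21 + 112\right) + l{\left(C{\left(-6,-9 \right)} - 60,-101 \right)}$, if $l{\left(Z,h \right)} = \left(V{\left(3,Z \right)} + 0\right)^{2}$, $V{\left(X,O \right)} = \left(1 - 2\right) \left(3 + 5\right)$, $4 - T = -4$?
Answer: $-13369$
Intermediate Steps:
$T = 8$ ($T = 4 - -4 = 4 + 4 = 8$)
$C{\left(K,s \right)} = 8$
$V{\left(X,O \right)} = -8$ ($V{\left(X,O \right)} = \left(-1\right) 8 = -8$)
$l{\left(Z,h \right)} = 64$ ($l{\left(Z,h \right)} = \left(-8 + 0\right)^{2} = \left(-8\right)^{2} = 64$)
$- 101 \left(21 + 112\right) + l{\left(C{\left(-6,-9 \right)} - 60,-101 \right)} = - 101 \left(21 + 112\right) + 64 = \left(-101\right) 133 + 64 = -13433 + 64 = -13369$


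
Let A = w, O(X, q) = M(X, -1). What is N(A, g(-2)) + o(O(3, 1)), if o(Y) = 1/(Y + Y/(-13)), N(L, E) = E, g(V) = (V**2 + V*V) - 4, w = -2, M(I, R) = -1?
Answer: 35/12 ≈ 2.9167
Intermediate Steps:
O(X, q) = -1
A = -2
g(V) = -4 + 2*V**2 (g(V) = (V**2 + V**2) - 4 = 2*V**2 - 4 = -4 + 2*V**2)
o(Y) = 13/(12*Y) (o(Y) = 1/(Y + Y*(-1/13)) = 1/(Y - Y/13) = 1/(12*Y/13) = 13/(12*Y))
N(A, g(-2)) + o(O(3, 1)) = (-4 + 2*(-2)**2) + (13/12)/(-1) = (-4 + 2*4) + (13/12)*(-1) = (-4 + 8) - 13/12 = 4 - 13/12 = 35/12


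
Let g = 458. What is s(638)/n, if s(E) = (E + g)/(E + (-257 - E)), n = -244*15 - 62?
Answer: 548/478277 ≈ 0.0011458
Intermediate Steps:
n = -3722 (n = -3660 - 62 = -3722)
s(E) = -458/257 - E/257 (s(E) = (E + 458)/(E + (-257 - E)) = (458 + E)/(-257) = (458 + E)*(-1/257) = -458/257 - E/257)
s(638)/n = (-458/257 - 1/257*638)/(-3722) = (-458/257 - 638/257)*(-1/3722) = -1096/257*(-1/3722) = 548/478277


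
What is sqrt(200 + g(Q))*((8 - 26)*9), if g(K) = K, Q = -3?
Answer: -162*sqrt(197) ≈ -2273.8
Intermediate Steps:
sqrt(200 + g(Q))*((8 - 26)*9) = sqrt(200 - 3)*((8 - 26)*9) = sqrt(197)*(-18*9) = sqrt(197)*(-162) = -162*sqrt(197)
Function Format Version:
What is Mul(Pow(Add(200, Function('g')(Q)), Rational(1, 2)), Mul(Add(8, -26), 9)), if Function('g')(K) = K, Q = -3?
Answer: Mul(-162, Pow(197, Rational(1, 2))) ≈ -2273.8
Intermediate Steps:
Mul(Pow(Add(200, Function('g')(Q)), Rational(1, 2)), Mul(Add(8, -26), 9)) = Mul(Pow(Add(200, -3), Rational(1, 2)), Mul(Add(8, -26), 9)) = Mul(Pow(197, Rational(1, 2)), Mul(-18, 9)) = Mul(Pow(197, Rational(1, 2)), -162) = Mul(-162, Pow(197, Rational(1, 2)))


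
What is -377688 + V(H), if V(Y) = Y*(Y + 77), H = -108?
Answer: -374340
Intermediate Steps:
V(Y) = Y*(77 + Y)
-377688 + V(H) = -377688 - 108*(77 - 108) = -377688 - 108*(-31) = -377688 + 3348 = -374340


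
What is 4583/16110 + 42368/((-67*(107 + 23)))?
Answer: -12852611/2806362 ≈ -4.5798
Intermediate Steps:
4583/16110 + 42368/((-67*(107 + 23))) = 4583*(1/16110) + 42368/((-67*130)) = 4583/16110 + 42368/(-8710) = 4583/16110 + 42368*(-1/8710) = 4583/16110 - 21184/4355 = -12852611/2806362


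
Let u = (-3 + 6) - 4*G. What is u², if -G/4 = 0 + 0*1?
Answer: 9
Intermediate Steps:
G = 0 (G = -4*(0 + 0*1) = -4*(0 + 0) = -4*0 = 0)
u = 3 (u = (-3 + 6) - 4*0 = 3 + 0 = 3)
u² = 3² = 9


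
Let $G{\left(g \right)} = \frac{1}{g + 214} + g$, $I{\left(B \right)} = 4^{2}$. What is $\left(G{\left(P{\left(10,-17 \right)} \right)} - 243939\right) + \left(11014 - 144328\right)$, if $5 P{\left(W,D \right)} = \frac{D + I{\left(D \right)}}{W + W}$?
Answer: $- \frac{807283706099}{2139900} \approx -3.7725 \cdot 10^{5}$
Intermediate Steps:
$I{\left(B \right)} = 16$
$P{\left(W,D \right)} = \frac{16 + D}{10 W}$ ($P{\left(W,D \right)} = \frac{\left(D + 16\right) \frac{1}{W + W}}{5} = \frac{\left(16 + D\right) \frac{1}{2 W}}{5} = \frac{\frac{1}{2} \frac{1}{W} \left(16 + D\right)}{5} = \frac{16 + D}{10 W}$)
$G{\left(g \right)} = g + \frac{1}{214 + g}$ ($G{\left(g \right)} = \frac{1}{214 + g} + g = g + \frac{1}{214 + g}$)
$\left(G{\left(P{\left(10,-17 \right)} \right)} - 243939\right) + \left(11014 - 144328\right) = \left(\frac{1 + \left(\frac{16 - 17}{10 \cdot 10}\right)^{2} + 214 \frac{16 - 17}{10 \cdot 10}}{214 + \frac{16 - 17}{10 \cdot 10}} - 243939\right) + \left(11014 - 144328\right) = \left(\frac{1 + \left(\frac{1}{10} \cdot \frac{1}{10} \left(-1\right)\right)^{2} + 214 \cdot \frac{1}{10} \cdot \frac{1}{10} \left(-1\right)}{214 + \frac{1}{10} \cdot \frac{1}{10} \left(-1\right)} - 243939\right) + \left(11014 - 144328\right) = \left(\frac{1 + \left(- \frac{1}{100}\right)^{2} + 214 \left(- \frac{1}{100}\right)}{214 - \frac{1}{100}} - 243939\right) - 133314 = \left(\frac{1 + \frac{1}{10000} - \frac{107}{50}}{\frac{21399}{100}} - 243939\right) - 133314 = \left(\frac{100}{21399} \left(- \frac{11399}{10000}\right) - 243939\right) - 133314 = \left(- \frac{11399}{2139900} - 243939\right) - 133314 = - \frac{522005077499}{2139900} - 133314 = - \frac{807283706099}{2139900}$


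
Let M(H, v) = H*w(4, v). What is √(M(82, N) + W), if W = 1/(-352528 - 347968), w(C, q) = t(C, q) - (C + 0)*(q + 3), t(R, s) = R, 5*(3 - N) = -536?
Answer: I*√28216168883629565/875620 ≈ 191.84*I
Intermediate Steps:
N = 551/5 (N = 3 - ⅕*(-536) = 3 + 536/5 = 551/5 ≈ 110.20)
w(C, q) = C - C*(3 + q) (w(C, q) = C - (C + 0)*(q + 3) = C - C*(3 + q))
M(H, v) = H*(-8 - 4*v) (M(H, v) = H*(4*(-2 - v)) = H*(-8 - 4*v))
W = -1/700496 (W = 1/(-700496) = -1/700496 ≈ -1.4276e-6)
√(M(82, N) + W) = √(-4*82*(2 + 551/5) - 1/700496) = √(-4*82*561/5 - 1/700496) = √(-184008/5 - 1/700496) = √(-128896867973/3502480) = I*√28216168883629565/875620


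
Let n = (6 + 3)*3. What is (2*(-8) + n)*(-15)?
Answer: -165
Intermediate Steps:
n = 27 (n = 9*3 = 27)
(2*(-8) + n)*(-15) = (2*(-8) + 27)*(-15) = (-16 + 27)*(-15) = 11*(-15) = -165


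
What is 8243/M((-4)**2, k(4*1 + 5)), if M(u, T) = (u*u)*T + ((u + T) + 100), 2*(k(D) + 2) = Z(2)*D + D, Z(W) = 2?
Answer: 16486/6143 ≈ 2.6837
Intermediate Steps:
k(D) = -2 + 3*D/2 (k(D) = -2 + (2*D + D)/2 = -2 + (3*D)/2 = -2 + 3*D/2)
M(u, T) = 100 + T + u + T*u**2 (M(u, T) = u**2*T + ((T + u) + 100) = T*u**2 + (100 + T + u) = 100 + T + u + T*u**2)
8243/M((-4)**2, k(4*1 + 5)) = 8243/(100 + (-2 + 3*(4*1 + 5)/2) + (-4)**2 + (-2 + 3*(4*1 + 5)/2)*((-4)**2)**2) = 8243/(100 + (-2 + 3*(4 + 5)/2) + 16 + (-2 + 3*(4 + 5)/2)*16**2) = 8243/(100 + (-2 + (3/2)*9) + 16 + (-2 + (3/2)*9)*256) = 8243/(100 + (-2 + 27/2) + 16 + (-2 + 27/2)*256) = 8243/(100 + 23/2 + 16 + (23/2)*256) = 8243/(100 + 23/2 + 16 + 2944) = 8243/(6143/2) = 8243*(2/6143) = 16486/6143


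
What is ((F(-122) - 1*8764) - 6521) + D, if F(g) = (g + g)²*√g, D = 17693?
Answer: 2408 + 59536*I*√122 ≈ 2408.0 + 6.576e+5*I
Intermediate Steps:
F(g) = 4*g^(5/2) (F(g) = (2*g)²*√g = (4*g²)*√g = 4*g^(5/2))
((F(-122) - 1*8764) - 6521) + D = ((4*(-122)^(5/2) - 1*8764) - 6521) + 17693 = ((4*(14884*I*√122) - 8764) - 6521) + 17693 = ((59536*I*√122 - 8764) - 6521) + 17693 = ((-8764 + 59536*I*√122) - 6521) + 17693 = (-15285 + 59536*I*√122) + 17693 = 2408 + 59536*I*√122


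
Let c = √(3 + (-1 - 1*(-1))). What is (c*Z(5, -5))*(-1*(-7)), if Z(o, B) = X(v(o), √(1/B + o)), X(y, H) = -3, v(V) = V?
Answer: -21*√3 ≈ -36.373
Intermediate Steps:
c = √3 (c = √(3 + (-1 + 1)) = √(3 + 0) = √3 ≈ 1.7320)
Z(o, B) = -3
(c*Z(5, -5))*(-1*(-7)) = (√3*(-3))*(-1*(-7)) = -3*√3*7 = -21*√3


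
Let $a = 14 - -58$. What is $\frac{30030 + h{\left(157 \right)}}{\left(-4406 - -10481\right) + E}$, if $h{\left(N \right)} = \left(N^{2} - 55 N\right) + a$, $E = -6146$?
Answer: $- \frac{46116}{71} \approx -649.52$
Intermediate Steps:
$a = 72$ ($a = 14 + 58 = 72$)
$h{\left(N \right)} = 72 + N^{2} - 55 N$ ($h{\left(N \right)} = \left(N^{2} - 55 N\right) + 72 = 72 + N^{2} - 55 N$)
$\frac{30030 + h{\left(157 \right)}}{\left(-4406 - -10481\right) + E} = \frac{30030 + \left(72 + 157^{2} - 8635\right)}{\left(-4406 - -10481\right) - 6146} = \frac{30030 + \left(72 + 24649 - 8635\right)}{\left(-4406 + 10481\right) - 6146} = \frac{30030 + 16086}{6075 - 6146} = \frac{46116}{-71} = 46116 \left(- \frac{1}{71}\right) = - \frac{46116}{71}$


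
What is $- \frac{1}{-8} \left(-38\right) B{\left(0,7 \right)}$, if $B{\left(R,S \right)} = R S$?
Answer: $0$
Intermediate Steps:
$- \frac{1}{-8} \left(-38\right) B{\left(0,7 \right)} = - \frac{1}{-8} \left(-38\right) 0 \cdot 7 = \left(-1\right) \left(- \frac{1}{8}\right) \left(-38\right) 0 = \frac{1}{8} \left(-38\right) 0 = \left(- \frac{19}{4}\right) 0 = 0$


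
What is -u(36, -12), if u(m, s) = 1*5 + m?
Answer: -41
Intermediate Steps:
u(m, s) = 5 + m
-u(36, -12) = -(5 + 36) = -1*41 = -41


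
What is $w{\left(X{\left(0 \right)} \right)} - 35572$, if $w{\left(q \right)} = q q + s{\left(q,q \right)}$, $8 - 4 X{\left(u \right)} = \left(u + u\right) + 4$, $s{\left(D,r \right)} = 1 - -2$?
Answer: $-35568$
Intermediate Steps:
$s{\left(D,r \right)} = 3$ ($s{\left(D,r \right)} = 1 + 2 = 3$)
$X{\left(u \right)} = 1 - \frac{u}{2}$ ($X{\left(u \right)} = 2 - \frac{\left(u + u\right) + 4}{4} = 2 - \frac{2 u + 4}{4} = 2 - \frac{4 + 2 u}{4} = 2 - \left(1 + \frac{u}{2}\right) = 1 - \frac{u}{2}$)
$w{\left(q \right)} = 3 + q^{2}$ ($w{\left(q \right)} = q q + 3 = q^{2} + 3 = 3 + q^{2}$)
$w{\left(X{\left(0 \right)} \right)} - 35572 = \left(3 + \left(1 - 0\right)^{2}\right) - 35572 = \left(3 + \left(1 + 0\right)^{2}\right) - 35572 = \left(3 + 1^{2}\right) - 35572 = \left(3 + 1\right) - 35572 = 4 - 35572 = -35568$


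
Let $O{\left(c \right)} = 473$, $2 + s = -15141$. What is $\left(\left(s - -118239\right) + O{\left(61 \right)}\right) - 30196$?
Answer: $73373$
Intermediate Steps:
$s = -15143$ ($s = -2 - 15141 = -15143$)
$\left(\left(s - -118239\right) + O{\left(61 \right)}\right) - 30196 = \left(\left(-15143 - -118239\right) + 473\right) - 30196 = \left(\left(-15143 + 118239\right) + 473\right) - 30196 = \left(103096 + 473\right) - 30196 = 103569 - 30196 = 73373$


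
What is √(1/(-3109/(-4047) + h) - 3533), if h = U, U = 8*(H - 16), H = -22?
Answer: I*√5320590963372266/1227179 ≈ 59.439*I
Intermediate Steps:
U = -304 (U = 8*(-22 - 16) = 8*(-38) = -304)
h = -304
√(1/(-3109/(-4047) + h) - 3533) = √(1/(-3109/(-4047) - 304) - 3533) = √(1/(-3109*(-1/4047) - 304) - 3533) = √(1/(3109/4047 - 304) - 3533) = √(1/(-1227179/4047) - 3533) = √(-4047/1227179 - 3533) = √(-4335627454/1227179) = I*√5320590963372266/1227179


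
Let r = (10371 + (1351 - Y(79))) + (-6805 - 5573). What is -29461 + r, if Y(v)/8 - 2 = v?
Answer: -30765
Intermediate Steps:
Y(v) = 16 + 8*v
r = -1304 (r = (10371 + (1351 - (16 + 8*79))) + (-6805 - 5573) = (10371 + (1351 - (16 + 632))) - 12378 = (10371 + (1351 - 1*648)) - 12378 = (10371 + (1351 - 648)) - 12378 = (10371 + 703) - 12378 = 11074 - 12378 = -1304)
-29461 + r = -29461 - 1304 = -30765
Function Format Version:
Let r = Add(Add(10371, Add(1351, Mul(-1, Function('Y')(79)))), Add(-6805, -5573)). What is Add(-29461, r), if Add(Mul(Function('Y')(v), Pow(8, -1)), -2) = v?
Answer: -30765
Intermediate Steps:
Function('Y')(v) = Add(16, Mul(8, v))
r = -1304 (r = Add(Add(10371, Add(1351, Mul(-1, Add(16, Mul(8, 79))))), Add(-6805, -5573)) = Add(Add(10371, Add(1351, Mul(-1, Add(16, 632)))), -12378) = Add(Add(10371, Add(1351, Mul(-1, 648))), -12378) = Add(Add(10371, Add(1351, -648)), -12378) = Add(Add(10371, 703), -12378) = Add(11074, -12378) = -1304)
Add(-29461, r) = Add(-29461, -1304) = -30765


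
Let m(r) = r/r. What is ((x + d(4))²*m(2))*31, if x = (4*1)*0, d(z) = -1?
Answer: 31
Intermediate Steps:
x = 0 (x = 4*0 = 0)
m(r) = 1
((x + d(4))²*m(2))*31 = ((0 - 1)²*1)*31 = ((-1)²*1)*31 = (1*1)*31 = 1*31 = 31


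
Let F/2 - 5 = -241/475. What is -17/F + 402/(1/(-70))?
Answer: -120109595/4268 ≈ -28142.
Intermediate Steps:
F = 4268/475 (F = 10 + 2*(-241/475) = 10 - 482/475 = 4268/475 ≈ 8.9853)
-17/F + 402/(1/(-70)) = -17/4268/475 + 402/(1/(-70)) = -17*475/4268 + 402/(-1/70) = -8075/4268 + 402*(-70) = -8075/4268 - 28140 = -120109595/4268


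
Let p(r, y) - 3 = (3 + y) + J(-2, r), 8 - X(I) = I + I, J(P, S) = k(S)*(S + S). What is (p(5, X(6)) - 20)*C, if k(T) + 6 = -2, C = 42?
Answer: -4116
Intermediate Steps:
k(T) = -8 (k(T) = -6 - 2 = -8)
J(P, S) = -16*S (J(P, S) = -8*(S + S) = -16*S)
X(I) = 8 - 2*I (X(I) = 8 - (I + I) = 8 - 2*I)
p(r, y) = 6 + y - 16*r (p(r, y) = 3 + ((3 + y) - 16*r) = 3 + (3 + y - 16*r) = 6 + y - 16*r)
(p(5, X(6)) - 20)*C = ((6 + (8 - 2*6) - 16*5) - 20)*42 = ((6 + (8 - 12) - 80) - 20)*42 = ((6 - 4 - 80) - 20)*42 = (-78 - 20)*42 = -98*42 = -4116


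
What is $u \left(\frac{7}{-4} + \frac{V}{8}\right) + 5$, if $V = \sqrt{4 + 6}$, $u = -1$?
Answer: $\frac{27}{4} - \frac{\sqrt{10}}{8} \approx 6.3547$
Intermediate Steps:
$V = \sqrt{10} \approx 3.1623$
$u \left(\frac{7}{-4} + \frac{V}{8}\right) + 5 = - (\frac{7}{-4} + \frac{\sqrt{10}}{8}) + 5 = - (7 \left(- \frac{1}{4}\right) + \sqrt{10} \cdot \frac{1}{8}) + 5 = - (- \frac{7}{4} + \frac{\sqrt{10}}{8}) + 5 = \left(\frac{7}{4} - \frac{\sqrt{10}}{8}\right) + 5 = \frac{27}{4} - \frac{\sqrt{10}}{8}$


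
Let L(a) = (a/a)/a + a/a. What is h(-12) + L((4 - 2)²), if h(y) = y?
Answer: -43/4 ≈ -10.750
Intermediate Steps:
L(a) = 1 + 1/a (L(a) = 1/a + 1 = 1 + 1/a)
h(-12) + L((4 - 2)²) = -12 + (1 + (4 - 2)²)/((4 - 2)²) = -12 + (1 + 2²)/(2²) = -12 + (1 + 4)/4 = -12 + (¼)*5 = -12 + 5/4 = -43/4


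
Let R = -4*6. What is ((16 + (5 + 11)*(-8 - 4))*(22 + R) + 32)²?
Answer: 147456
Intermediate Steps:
R = -24
((16 + (5 + 11)*(-8 - 4))*(22 + R) + 32)² = ((16 + (5 + 11)*(-8 - 4))*(22 - 24) + 32)² = ((16 + 16*(-12))*(-2) + 32)² = ((16 - 192)*(-2) + 32)² = (-176*(-2) + 32)² = (352 + 32)² = 384² = 147456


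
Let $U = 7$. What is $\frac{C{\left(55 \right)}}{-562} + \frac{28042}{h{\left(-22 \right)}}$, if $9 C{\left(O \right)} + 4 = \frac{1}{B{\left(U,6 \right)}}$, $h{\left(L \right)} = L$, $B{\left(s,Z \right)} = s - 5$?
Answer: $- \frac{141836359}{111276} \approx -1274.6$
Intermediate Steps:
$B{\left(s,Z \right)} = -5 + s$
$C{\left(O \right)} = - \frac{7}{18}$ ($C{\left(O \right)} = - \frac{4}{9} + \frac{1}{9 \left(-5 + 7\right)} = - \frac{4}{9} + \frac{1}{9 \cdot 2} = - \frac{4}{9} + \frac{1}{9} \cdot \frac{1}{2} = - \frac{4}{9} + \frac{1}{18} = - \frac{7}{18}$)
$\frac{C{\left(55 \right)}}{-562} + \frac{28042}{h{\left(-22 \right)}} = - \frac{7}{18 \left(-562\right)} + \frac{28042}{-22} = \left(- \frac{7}{18}\right) \left(- \frac{1}{562}\right) + 28042 \left(- \frac{1}{22}\right) = \frac{7}{10116} - \frac{14021}{11} = - \frac{141836359}{111276}$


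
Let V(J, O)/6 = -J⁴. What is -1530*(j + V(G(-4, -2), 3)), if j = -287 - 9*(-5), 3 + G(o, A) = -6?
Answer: 60600240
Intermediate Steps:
G(o, A) = -9 (G(o, A) = -3 - 6 = -9)
V(J, O) = -6*J⁴ (V(J, O) = 6*(-J⁴) = -6*J⁴)
j = -242 (j = -287 + 45 = -242)
-1530*(j + V(G(-4, -2), 3)) = -1530*(-242 - 6*(-9)⁴) = -1530*(-242 - 6*6561) = -1530*(-242 - 39366) = -1530*(-39608) = 60600240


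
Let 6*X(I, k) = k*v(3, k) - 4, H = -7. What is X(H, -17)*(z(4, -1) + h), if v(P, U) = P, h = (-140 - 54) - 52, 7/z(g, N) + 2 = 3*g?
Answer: 26983/12 ≈ 2248.6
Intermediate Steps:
z(g, N) = 7/(-2 + 3*g)
h = -246 (h = -194 - 52 = -246)
X(I, k) = -2/3 + k/2 (X(I, k) = (k*3 - 4)/6 = (3*k - 4)/6 = (-4 + 3*k)/6 = -2/3 + k/2)
X(H, -17)*(z(4, -1) + h) = (-2/3 + (1/2)*(-17))*(7/(-2 + 3*4) - 246) = (-2/3 - 17/2)*(7/(-2 + 12) - 246) = -55*(7/10 - 246)/6 = -55/6*(-2453/10) = 26983/12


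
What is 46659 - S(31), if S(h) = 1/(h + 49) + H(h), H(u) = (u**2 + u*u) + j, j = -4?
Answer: 3579279/80 ≈ 44741.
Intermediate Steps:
H(u) = -4 + 2*u**2 (H(u) = (u**2 + u*u) - 4 = (u**2 + u**2) - 4 = 2*u**2 - 4 = -4 + 2*u**2)
S(h) = -4 + 1/(49 + h) + 2*h**2 (S(h) = 1/(h + 49) + (-4 + 2*h**2) = 1/(49 + h) + (-4 + 2*h**2) = -4 + 1/(49 + h) + 2*h**2)
46659 - S(31) = 46659 - (-195 + 98*31**2 + 2*31*(-2 + 31**2))/(49 + 31) = 46659 - (-195 + 98*961 + 2*31*(-2 + 961))/80 = 46659 - (-195 + 94178 + 2*31*959)/80 = 46659 - (-195 + 94178 + 59458)/80 = 46659 - 153441/80 = 3579279/80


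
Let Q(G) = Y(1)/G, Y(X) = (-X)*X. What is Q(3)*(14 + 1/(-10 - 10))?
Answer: -93/20 ≈ -4.6500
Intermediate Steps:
Y(X) = -X²
Q(G) = -1/G (Q(G) = (-1*1²)/G = (-1*1)/G = -1/G)
Q(3)*(14 + 1/(-10 - 10)) = (-1/3)*(14 + 1/(-10 - 10)) = (-1*⅓)*(14 + 1/(-20)) = -(14 - 1/20)/3 = -⅓*279/20 = -93/20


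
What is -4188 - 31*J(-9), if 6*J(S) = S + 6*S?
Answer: -7725/2 ≈ -3862.5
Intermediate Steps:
J(S) = 7*S/6 (J(S) = (S + 6*S)/6 = (7*S)/6 = 7*S/6)
-4188 - 31*J(-9) = -4188 - 31*(7/6)*(-9) = -4188 - 31*(-21)/2 = -4188 - 1*(-651/2) = -4188 + 651/2 = -7725/2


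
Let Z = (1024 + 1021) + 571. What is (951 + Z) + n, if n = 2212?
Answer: 5779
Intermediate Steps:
Z = 2616 (Z = 2045 + 571 = 2616)
(951 + Z) + n = (951 + 2616) + 2212 = 3567 + 2212 = 5779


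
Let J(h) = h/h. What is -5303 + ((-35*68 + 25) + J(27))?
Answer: -7657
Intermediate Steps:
J(h) = 1
-5303 + ((-35*68 + 25) + J(27)) = -5303 + ((-35*68 + 25) + 1) = -5303 + ((-2380 + 25) + 1) = -5303 + (-2355 + 1) = -5303 - 2354 = -7657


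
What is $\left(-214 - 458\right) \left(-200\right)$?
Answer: $134400$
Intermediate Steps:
$\left(-214 - 458\right) \left(-200\right) = \left(-672\right) \left(-200\right) = 134400$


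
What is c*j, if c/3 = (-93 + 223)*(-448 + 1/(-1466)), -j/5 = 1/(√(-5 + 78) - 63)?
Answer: -40342035825/2855768 - 640349775*√73/2855768 ≈ -16042.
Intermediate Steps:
j = -5/(-63 + √73) (j = -5/(√(-5 + 78) - 63) = -5/(√73 - 63) = -5/(-63 + √73) ≈ 0.091817)
c = -128069955/733 (c = 3*((-93 + 223)*(-448 + 1/(-1466))) = 3*(130*(-448 - 1/1466)) = 3*(130*(-656769/1466)) = 3*(-42689985/733) = -128069955/733 ≈ -1.7472e+5)
c*j = -128069955*(315/3896 + 5*√73/3896)/733 = -40342035825/2855768 - 640349775*√73/2855768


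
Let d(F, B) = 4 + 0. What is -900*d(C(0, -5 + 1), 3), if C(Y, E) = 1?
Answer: -3600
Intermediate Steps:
d(F, B) = 4
-900*d(C(0, -5 + 1), 3) = -900*4 = -3600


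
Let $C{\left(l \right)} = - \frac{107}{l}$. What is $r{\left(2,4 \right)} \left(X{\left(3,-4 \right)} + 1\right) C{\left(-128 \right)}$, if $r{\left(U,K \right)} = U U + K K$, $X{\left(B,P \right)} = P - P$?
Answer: $\frac{535}{32} \approx 16.719$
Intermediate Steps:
$X{\left(B,P \right)} = 0$
$r{\left(U,K \right)} = K^{2} + U^{2}$ ($r{\left(U,K \right)} = U^{2} + K^{2} = K^{2} + U^{2}$)
$r{\left(2,4 \right)} \left(X{\left(3,-4 \right)} + 1\right) C{\left(-128 \right)} = \left(4^{2} + 2^{2}\right) \left(0 + 1\right) \left(- \frac{107}{-128}\right) = \left(16 + 4\right) 1 \left(\left(-107\right) \left(- \frac{1}{128}\right)\right) = 20 \cdot 1 \cdot \frac{107}{128} = 20 \cdot \frac{107}{128} = \frac{535}{32}$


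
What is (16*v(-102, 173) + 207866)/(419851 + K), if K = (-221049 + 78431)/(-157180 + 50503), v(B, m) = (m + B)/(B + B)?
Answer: 376956763038/761405991665 ≈ 0.49508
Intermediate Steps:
v(B, m) = (B + m)/(2*B) (v(B, m) = (B + m)/((2*B)) = (B + m)*(1/(2*B)) = (B + m)/(2*B))
K = 142618/106677 (K = -142618/(-106677) = -142618*(-1/106677) = 142618/106677 ≈ 1.3369)
(16*v(-102, 173) + 207866)/(419851 + K) = (16*((1/2)*(-102 + 173)/(-102)) + 207866)/(419851 + 142618/106677) = (16*((1/2)*(-1/102)*71) + 207866)/(44788587745/106677) = (16*(-71/204) + 207866)*(106677/44788587745) = (-284/51 + 207866)*(106677/44788587745) = (10600882/51)*(106677/44788587745) = 376956763038/761405991665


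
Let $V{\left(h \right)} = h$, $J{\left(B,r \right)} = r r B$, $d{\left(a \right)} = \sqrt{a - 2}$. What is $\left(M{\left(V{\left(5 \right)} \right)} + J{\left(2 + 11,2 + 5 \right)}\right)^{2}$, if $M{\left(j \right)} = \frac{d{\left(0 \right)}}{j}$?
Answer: $\frac{\left(3185 + i \sqrt{2}\right)^{2}}{25} \approx 4.0577 \cdot 10^{5} + 360.34 i$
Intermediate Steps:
$d{\left(a \right)} = \sqrt{-2 + a}$
$J{\left(B,r \right)} = B r^{2}$ ($J{\left(B,r \right)} = r^{2} B = B r^{2}$)
$M{\left(j \right)} = \frac{i \sqrt{2}}{j}$ ($M{\left(j \right)} = \frac{\sqrt{-2 + 0}}{j} = \frac{\sqrt{-2}}{j} = \frac{i \sqrt{2}}{j}$)
$\left(M{\left(V{\left(5 \right)} \right)} + J{\left(2 + 11,2 + 5 \right)}\right)^{2} = \left(\frac{i \sqrt{2}}{5} + \left(2 + 11\right) \left(2 + 5\right)^{2}\right)^{2} = \left(i \sqrt{2} \cdot \frac{1}{5} + 13 \cdot 7^{2}\right)^{2} = \left(\frac{i \sqrt{2}}{5} + 13 \cdot 49\right)^{2} = \left(\frac{i \sqrt{2}}{5} + 637\right)^{2} = \left(637 + \frac{i \sqrt{2}}{5}\right)^{2}$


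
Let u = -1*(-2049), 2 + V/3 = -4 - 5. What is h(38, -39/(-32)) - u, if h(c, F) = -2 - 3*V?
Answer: -1952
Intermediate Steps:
V = -33 (V = -6 + 3*(-4 - 5) = -6 + 3*(-9) = -6 - 27 = -33)
h(c, F) = 97 (h(c, F) = -2 - 3*(-33) = -2 + 99 = 97)
u = 2049
h(38, -39/(-32)) - u = 97 - 1*2049 = 97 - 2049 = -1952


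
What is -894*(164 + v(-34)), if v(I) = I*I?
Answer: -1180080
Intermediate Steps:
v(I) = I**2
-894*(164 + v(-34)) = -894*(164 + (-34)**2) = -894*(164 + 1156) = -894*1320 = -1180080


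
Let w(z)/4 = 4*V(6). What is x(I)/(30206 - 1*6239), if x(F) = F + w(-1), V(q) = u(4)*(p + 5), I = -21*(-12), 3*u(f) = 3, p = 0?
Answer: 332/23967 ≈ 0.013852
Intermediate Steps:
u(f) = 1 (u(f) = (1/3)*3 = 1)
I = 252
V(q) = 5 (V(q) = 1*(0 + 5) = 1*5 = 5)
w(z) = 80 (w(z) = 4*(4*5) = 4*20 = 80)
x(F) = 80 + F (x(F) = F + 80 = 80 + F)
x(I)/(30206 - 1*6239) = (80 + 252)/(30206 - 1*6239) = 332/(30206 - 6239) = 332/23967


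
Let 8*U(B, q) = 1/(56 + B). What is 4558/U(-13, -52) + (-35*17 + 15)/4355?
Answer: 1365686076/871 ≈ 1.5680e+6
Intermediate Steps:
U(B, q) = 1/(8*(56 + B))
4558/U(-13, -52) + (-35*17 + 15)/4355 = 4558/((1/(8*(56 - 13)))) + (-35*17 + 15)/4355 = 4558/(((⅛)/43)) + (-595 + 15)*(1/4355) = 4558/(((⅛)*(1/43))) - 580*1/4355 = 4558/(1/344) - 116/871 = 4558*344 - 116/871 = 1567952 - 116/871 = 1365686076/871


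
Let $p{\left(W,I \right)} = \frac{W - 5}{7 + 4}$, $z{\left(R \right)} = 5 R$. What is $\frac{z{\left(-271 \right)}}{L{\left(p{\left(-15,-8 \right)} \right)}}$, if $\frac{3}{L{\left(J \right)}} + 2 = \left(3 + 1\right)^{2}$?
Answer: $- \frac{18970}{3} \approx -6323.3$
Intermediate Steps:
$p{\left(W,I \right)} = - \frac{5}{11} + \frac{W}{11}$ ($p{\left(W,I \right)} = \frac{-5 + W}{11} = \left(-5 + W\right) \frac{1}{11} = - \frac{5}{11} + \frac{W}{11}$)
$L{\left(J \right)} = \frac{3}{14}$ ($L{\left(J \right)} = \frac{3}{-2 + \left(3 + 1\right)^{2}} = \frac{3}{-2 + 4^{2}} = \frac{3}{-2 + 16} = \frac{3}{14}$)
$\frac{z{\left(-271 \right)}}{L{\left(p{\left(-15,-8 \right)} \right)}} = \frac{5 \left(-271\right)}{\frac{3}{14}} = \left(-1355\right) \frac{14}{3} = - \frac{18970}{3}$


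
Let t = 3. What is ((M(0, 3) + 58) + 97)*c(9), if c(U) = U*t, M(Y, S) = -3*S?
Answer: 3942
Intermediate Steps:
c(U) = 3*U (c(U) = U*3 = 3*U)
((M(0, 3) + 58) + 97)*c(9) = ((-3*3 + 58) + 97)*(3*9) = ((-9 + 58) + 97)*27 = (49 + 97)*27 = 146*27 = 3942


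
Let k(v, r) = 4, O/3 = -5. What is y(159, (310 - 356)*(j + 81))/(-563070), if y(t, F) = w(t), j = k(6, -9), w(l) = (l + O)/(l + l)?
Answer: -4/4973785 ≈ -8.0422e-7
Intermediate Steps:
O = -15 (O = 3*(-5) = -15)
w(l) = (-15 + l)/(2*l) (w(l) = (l - 15)/(l + l) = (-15 + l)/((2*l)) = (-15 + l)*(1/(2*l)) = (-15 + l)/(2*l))
j = 4
y(t, F) = (-15 + t)/(2*t)
y(159, (310 - 356)*(j + 81))/(-563070) = ((½)*(-15 + 159)/159)/(-563070) = ((½)*(1/159)*144)*(-1/563070) = (24/53)*(-1/563070) = -4/4973785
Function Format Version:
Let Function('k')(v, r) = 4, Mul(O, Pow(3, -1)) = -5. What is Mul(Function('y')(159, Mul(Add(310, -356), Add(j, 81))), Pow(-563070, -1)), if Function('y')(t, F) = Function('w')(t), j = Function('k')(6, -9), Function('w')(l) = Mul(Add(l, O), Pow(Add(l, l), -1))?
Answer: Rational(-4, 4973785) ≈ -8.0422e-7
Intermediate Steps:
O = -15 (O = Mul(3, -5) = -15)
Function('w')(l) = Mul(Rational(1, 2), Pow(l, -1), Add(-15, l)) (Function('w')(l) = Mul(Add(l, -15), Pow(Add(l, l), -1)) = Mul(Add(-15, l), Pow(Mul(2, l), -1)) = Mul(Add(-15, l), Mul(Rational(1, 2), Pow(l, -1))) = Mul(Rational(1, 2), Pow(l, -1), Add(-15, l)))
j = 4
Function('y')(t, F) = Mul(Rational(1, 2), Pow(t, -1), Add(-15, t))
Mul(Function('y')(159, Mul(Add(310, -356), Add(j, 81))), Pow(-563070, -1)) = Mul(Mul(Rational(1, 2), Pow(159, -1), Add(-15, 159)), Pow(-563070, -1)) = Mul(Mul(Rational(1, 2), Rational(1, 159), 144), Rational(-1, 563070)) = Mul(Rational(24, 53), Rational(-1, 563070)) = Rational(-4, 4973785)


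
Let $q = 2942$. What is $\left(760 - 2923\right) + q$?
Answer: $779$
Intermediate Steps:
$\left(760 - 2923\right) + q = \left(760 - 2923\right) + 2942 = -2163 + 2942 = 779$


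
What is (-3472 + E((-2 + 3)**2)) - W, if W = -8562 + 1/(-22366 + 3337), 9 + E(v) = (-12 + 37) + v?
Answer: 97181104/19029 ≈ 5107.0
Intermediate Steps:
E(v) = 16 + v (E(v) = -9 + ((-12 + 37) + v) = -9 + (25 + v) = 16 + v)
W = -162926299/19029 (W = -8562 + 1/(-19029) = -8562 - 1/19029 = -162926299/19029 ≈ -8562.0)
(-3472 + E((-2 + 3)**2)) - W = (-3472 + (16 + (-2 + 3)**2)) - 1*(-162926299/19029) = (-3472 + (16 + 1**2)) + 162926299/19029 = (-3472 + (16 + 1)) + 162926299/19029 = (-3472 + 17) + 162926299/19029 = -3455 + 162926299/19029 = 97181104/19029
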